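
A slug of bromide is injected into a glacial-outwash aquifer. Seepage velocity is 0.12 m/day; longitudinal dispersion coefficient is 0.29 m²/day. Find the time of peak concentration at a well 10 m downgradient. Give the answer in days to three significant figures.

65.6 days

For the 1D instantaneous-source solution, setting ∂C/∂t = 0 at fixed x gives v²t² + 2Dt − x² = 0, so t = (√(D² + v²x²) − D)/v².
√(D² + v²x²) = √(0.29² + 0.12² × 10²) = 1.235; v² = 0.0144.
t = (1.235 − 0.29)/0.0144 = 65.6 days (vs. the pure-advection estimate x/v = 83.3 d).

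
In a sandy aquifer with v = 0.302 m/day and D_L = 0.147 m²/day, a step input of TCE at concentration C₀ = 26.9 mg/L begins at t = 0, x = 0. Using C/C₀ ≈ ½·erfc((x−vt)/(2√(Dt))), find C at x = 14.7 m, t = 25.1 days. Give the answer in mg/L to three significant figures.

For a continuous step input, C/C₀ ≈ ½·erfc((x−vt)/(2√(Dt))).
vt = 0.302 × 25.1 = 7.5802 m and 2√(Dt) = 2√(0.147 × 25.1) = 3.842 m.
Argument (x−vt)/(2√(Dt)) = (14.7 − 7.5802)/3.842 = 1.853; ½·erfc(1.853) = 0.004390.
C = 26.9 × 0.004390 = 0.118 mg/L.

0.118 mg/L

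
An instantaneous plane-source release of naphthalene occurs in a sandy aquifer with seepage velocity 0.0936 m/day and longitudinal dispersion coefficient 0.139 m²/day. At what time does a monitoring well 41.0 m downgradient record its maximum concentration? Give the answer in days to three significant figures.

422 days

For the 1D instantaneous-source solution, setting ∂C/∂t = 0 at fixed x gives v²t² + 2Dt − x² = 0, so t = (√(D² + v²x²) − D)/v².
√(D² + v²x²) = √(0.139² + 0.0936² × 41.0²) = 3.840; v² = 0.00876096.
t = (3.840 − 0.139)/0.00876096 = 422 days (vs. the pure-advection estimate x/v = 438 d).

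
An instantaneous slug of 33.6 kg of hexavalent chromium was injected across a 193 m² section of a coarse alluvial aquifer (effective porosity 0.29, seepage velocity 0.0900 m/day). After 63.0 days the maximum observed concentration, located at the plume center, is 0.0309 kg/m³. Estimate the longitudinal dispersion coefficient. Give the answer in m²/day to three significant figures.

0.477 m²/day

At the plume center C_max = M/(n_e·A·√(4πDt)), so D = M²/(4πt·(n_e·A·C_max)²).
n_e·A·C_max = 0.29 × 193 × 0.0309 = 1.729 kg/m.
D = 33.6²/(4π × 63.0 × 1.729²) = 0.477 m²/day.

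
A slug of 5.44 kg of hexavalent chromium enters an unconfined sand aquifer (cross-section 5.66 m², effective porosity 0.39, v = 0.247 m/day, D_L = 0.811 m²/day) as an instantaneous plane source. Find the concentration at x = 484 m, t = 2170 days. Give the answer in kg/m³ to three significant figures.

0.0113 kg/m³

For an instantaneous plane source, C(x,t) = M/(n_e·A·√(4πDt)) · exp(−(x−vt)²/(4Dt)), with n_e·A the pore (flow) area.
Plume center vt = 0.247 × 2170 = 535.99 m, so the well at 484 m is 51.99 m upgradient of the peak.
√(4πDt) = 148.7 m, giving peak height M/(n_e·A·√(4πDt)) = 5.44/(0.39 × 5.66 × 148.7) = 0.01657 kg/m³.
(x−vt)²/(4Dt) = (-51.99)²/(4 × 0.811 × 2170) = 0.3840; exp(−0.3840) = 0.6811.
C = 0.01657 × 0.6811 = 0.0113 kg/m³.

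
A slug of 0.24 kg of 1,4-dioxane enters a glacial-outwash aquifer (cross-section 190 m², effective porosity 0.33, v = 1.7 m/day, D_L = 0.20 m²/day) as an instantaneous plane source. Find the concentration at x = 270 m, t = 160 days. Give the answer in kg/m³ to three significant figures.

0.000185 kg/m³

For an instantaneous plane source, C(x,t) = M/(n_e·A·√(4πDt)) · exp(−(x−vt)²/(4Dt)), with n_e·A the pore (flow) area.
Plume center vt = 1.7 × 160 = 272 m, so the well at 270 m is 2 m upgradient of the peak.
√(4πDt) = 20.05 m, giving peak height M/(n_e·A·√(4πDt)) = 0.24/(0.33 × 190 × 20.05) = 0.0001909 kg/m³.
(x−vt)²/(4Dt) = (-2)²/(4 × 0.20 × 160) = 0.03125; exp(−0.03125) = 0.9692.
C = 0.0001909 × 0.9692 = 0.000185 kg/m³.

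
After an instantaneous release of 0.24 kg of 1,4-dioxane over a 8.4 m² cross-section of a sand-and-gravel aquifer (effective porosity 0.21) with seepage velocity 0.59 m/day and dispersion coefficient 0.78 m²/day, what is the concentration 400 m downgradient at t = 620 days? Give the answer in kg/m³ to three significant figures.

For an instantaneous plane source, C(x,t) = M/(n_e·A·√(4πDt)) · exp(−(x−vt)²/(4Dt)), with n_e·A the pore (flow) area.
Plume center vt = 0.59 × 620 = 365.8 m, so the well at 400 m is 34.2 m downgradient of the peak.
√(4πDt) = 77.96 m, giving peak height M/(n_e·A·√(4πDt)) = 0.24/(0.21 × 8.4 × 77.96) = 0.001745 kg/m³.
(x−vt)²/(4Dt) = (34.2)²/(4 × 0.78 × 620) = 0.6047; exp(−0.6047) = 0.5462.
C = 0.001745 × 0.5462 = 0.000953 kg/m³.

0.000953 kg/m³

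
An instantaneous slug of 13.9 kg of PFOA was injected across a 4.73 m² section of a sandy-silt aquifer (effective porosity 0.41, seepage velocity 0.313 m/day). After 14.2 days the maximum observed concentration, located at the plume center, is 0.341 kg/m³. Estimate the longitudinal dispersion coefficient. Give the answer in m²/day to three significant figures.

2.48 m²/day

At the plume center C_max = M/(n_e·A·√(4πDt)), so D = M²/(4πt·(n_e·A·C_max)²).
n_e·A·C_max = 0.41 × 4.73 × 0.341 = 0.6613 kg/m.
D = 13.9²/(4π × 14.2 × 0.6613²) = 2.48 m²/day.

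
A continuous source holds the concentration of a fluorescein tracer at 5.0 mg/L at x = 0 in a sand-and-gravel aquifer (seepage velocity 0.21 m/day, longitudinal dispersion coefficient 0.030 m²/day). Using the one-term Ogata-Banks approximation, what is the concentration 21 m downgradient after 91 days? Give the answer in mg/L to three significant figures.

For a continuous step input, C/C₀ ≈ ½·erfc((x−vt)/(2√(Dt))).
vt = 0.21 × 91 = 19.11 m and 2√(Dt) = 2√(0.030 × 91) = 3.305 m.
Argument (x−vt)/(2√(Dt)) = (21 − 19.11)/3.305 = 0.5719; ½·erfc(0.5719) = 0.2093.
C = 5.0 × 0.2093 = 1.05 mg/L.

1.05 mg/L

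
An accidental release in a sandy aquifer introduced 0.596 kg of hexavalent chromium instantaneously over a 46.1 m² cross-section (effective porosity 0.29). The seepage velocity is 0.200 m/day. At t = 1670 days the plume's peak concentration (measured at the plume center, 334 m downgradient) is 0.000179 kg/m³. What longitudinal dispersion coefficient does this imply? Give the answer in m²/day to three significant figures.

2.96 m²/day

At the plume center C_max = M/(n_e·A·√(4πDt)), so D = M²/(4πt·(n_e·A·C_max)²).
n_e·A·C_max = 0.29 × 46.1 × 0.000179 = 0.002393 kg/m.
D = 0.596²/(4π × 1670 × 0.002393²) = 2.96 m²/day.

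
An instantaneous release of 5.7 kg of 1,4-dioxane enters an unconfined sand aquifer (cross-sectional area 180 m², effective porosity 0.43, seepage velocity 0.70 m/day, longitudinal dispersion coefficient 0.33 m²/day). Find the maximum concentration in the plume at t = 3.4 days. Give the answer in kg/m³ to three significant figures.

0.0196 kg/m³

The peak of an instantaneous 1D plume sits at x = vt; there the Gaussian factor is 1 and C_max = M/(n_e·A·√(4πDt)), where n_e·A is the pore area the mass is dissolved in.
√(4πDt) = √(4π × 0.33 × 3.4) = 3.755 m, so C_max = 5.7/(0.43 × 180 × 3.755) = 0.0196 kg/m³.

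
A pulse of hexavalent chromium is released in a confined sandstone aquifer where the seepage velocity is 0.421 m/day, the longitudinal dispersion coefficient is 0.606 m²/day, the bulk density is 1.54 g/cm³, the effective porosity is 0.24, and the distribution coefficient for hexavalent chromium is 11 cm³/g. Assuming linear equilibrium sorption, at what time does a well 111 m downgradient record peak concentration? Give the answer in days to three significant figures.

Retardation factor R = 1 + ρ_b·K_d/n = 1 + 1.54 × 11/0.24 = 71.58.
Sorption retards both mechanisms: v_R = v/R = 0.005882 m/day, D_R = D/R = 0.008466 m²/day.
Peak time from v_R²t² + 2D_R t − x² = 0: t = (√(D_R² + v_R²x²) − D_R)/v_R².
√(D_R² + v_R²x²) = √(0.008466² + 0.005882² × 111²) = 0.6530; v_R² = 3.460e-05.
t = (0.6530 − 0.008466)/3.460e-05 = 18600 days.

18600 days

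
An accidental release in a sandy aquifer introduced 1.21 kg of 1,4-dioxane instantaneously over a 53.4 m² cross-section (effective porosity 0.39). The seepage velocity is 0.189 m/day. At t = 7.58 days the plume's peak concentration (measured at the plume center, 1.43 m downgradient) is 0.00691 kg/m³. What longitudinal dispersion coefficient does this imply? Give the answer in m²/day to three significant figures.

At the plume center C_max = M/(n_e·A·√(4πDt)), so D = M²/(4πt·(n_e·A·C_max)²).
n_e·A·C_max = 0.39 × 53.4 × 0.00691 = 0.1439 kg/m.
D = 1.21²/(4π × 7.58 × 0.1439²) = 0.742 m²/day.

0.742 m²/day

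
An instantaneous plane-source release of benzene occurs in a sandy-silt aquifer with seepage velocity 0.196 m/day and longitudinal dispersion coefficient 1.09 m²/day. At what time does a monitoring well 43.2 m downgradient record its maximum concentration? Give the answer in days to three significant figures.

194 days

For the 1D instantaneous-source solution, setting ∂C/∂t = 0 at fixed x gives v²t² + 2Dt − x² = 0, so t = (√(D² + v²x²) − D)/v².
√(D² + v²x²) = √(1.09² + 0.196² × 43.2²) = 8.537; v² = 0.038416.
t = (8.537 − 1.09)/0.038416 = 194 days (vs. the pure-advection estimate x/v = 220 d).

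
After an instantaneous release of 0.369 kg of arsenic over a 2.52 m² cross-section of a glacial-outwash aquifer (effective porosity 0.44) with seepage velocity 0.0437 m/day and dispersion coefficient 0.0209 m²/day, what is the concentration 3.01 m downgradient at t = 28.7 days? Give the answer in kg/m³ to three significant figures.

0.0335 kg/m³

For an instantaneous plane source, C(x,t) = M/(n_e·A·√(4πDt)) · exp(−(x−vt)²/(4Dt)), with n_e·A the pore (flow) area.
Plume center vt = 0.0437 × 28.7 = 1.25419 m, so the well at 3.01 m is 1.75581 m downgradient of the peak.
√(4πDt) = 2.745 m, giving peak height M/(n_e·A·√(4πDt)) = 0.369/(0.44 × 2.52 × 2.745) = 0.1212 kg/m³.
(x−vt)²/(4Dt) = (1.75581)²/(4 × 0.0209 × 28.7) = 1.285; exp(−1.285) = 0.2767.
C = 0.1212 × 0.2767 = 0.0335 kg/m³.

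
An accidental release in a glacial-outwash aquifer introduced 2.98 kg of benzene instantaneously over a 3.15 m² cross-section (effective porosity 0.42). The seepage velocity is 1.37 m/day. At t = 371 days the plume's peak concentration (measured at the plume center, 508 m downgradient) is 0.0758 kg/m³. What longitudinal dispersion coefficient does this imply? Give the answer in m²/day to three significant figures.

At the plume center C_max = M/(n_e·A·√(4πDt)), so D = M²/(4πt·(n_e·A·C_max)²).
n_e·A·C_max = 0.42 × 3.15 × 0.0758 = 0.1003 kg/m.
D = 2.98²/(4π × 371 × 0.1003²) = 0.189 m²/day.

0.189 m²/day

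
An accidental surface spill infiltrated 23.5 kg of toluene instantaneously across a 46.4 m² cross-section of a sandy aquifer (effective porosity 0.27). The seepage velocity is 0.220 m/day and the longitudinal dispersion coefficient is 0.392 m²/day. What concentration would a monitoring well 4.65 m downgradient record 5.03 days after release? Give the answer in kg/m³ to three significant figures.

0.0767 kg/m³

For an instantaneous plane source, C(x,t) = M/(n_e·A·√(4πDt)) · exp(−(x−vt)²/(4Dt)), with n_e·A the pore (flow) area.
Plume center vt = 0.220 × 5.03 = 1.1066 m, so the well at 4.65 m is 3.5434 m downgradient of the peak.
√(4πDt) = 4.978 m, giving peak height M/(n_e·A·√(4πDt)) = 23.5/(0.27 × 46.4 × 4.978) = 0.3768 kg/m³.
(x−vt)²/(4Dt) = (3.5434)²/(4 × 0.392 × 5.03) = 1.592; exp(−1.592) = 0.2035.
C = 0.3768 × 0.2035 = 0.0767 kg/m³.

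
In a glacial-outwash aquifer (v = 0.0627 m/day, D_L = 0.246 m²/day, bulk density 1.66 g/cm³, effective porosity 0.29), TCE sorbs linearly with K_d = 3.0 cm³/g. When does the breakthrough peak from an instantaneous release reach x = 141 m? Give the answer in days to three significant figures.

Retardation factor R = 1 + ρ_b·K_d/n = 1 + 1.66 × 3.0/0.29 = 18.17.
Sorption retards both mechanisms: v_R = v/R = 0.003451 m/day, D_R = D/R = 0.01354 m²/day.
Peak time from v_R²t² + 2D_R t − x² = 0: t = (√(D_R² + v_R²x²) − D_R)/v_R².
√(D_R² + v_R²x²) = √(0.01354² + 0.003451² × 141²) = 0.4868; v_R² = 1.191e-05.
t = (0.4868 − 0.01354)/1.191e-05 = 39700 days.

39700 days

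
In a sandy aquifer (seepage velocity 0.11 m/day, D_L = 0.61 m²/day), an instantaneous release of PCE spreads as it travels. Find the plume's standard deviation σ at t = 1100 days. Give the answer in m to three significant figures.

Dispersive spreading gives a Gaussian with σ² = 2Dt; advection only shifts the center.
σ = √(2 × 0.61 × 1100) = 36.6 m.

36.6 m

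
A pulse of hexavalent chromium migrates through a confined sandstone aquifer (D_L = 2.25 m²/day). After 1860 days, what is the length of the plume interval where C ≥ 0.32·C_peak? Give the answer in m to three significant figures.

The plume is Gaussian with σ = √(2Dt) = √(2 × 2.25 × 1860) = 91.49 m.
C/C_peak = exp(−Δx²/(2σ²)) = 0.32 ⇒ Δx = σ·√(−2 ln 0.32) = 91.49 × 1.510 = 138.1 m.
Width = 2Δx = 276 m.

276 m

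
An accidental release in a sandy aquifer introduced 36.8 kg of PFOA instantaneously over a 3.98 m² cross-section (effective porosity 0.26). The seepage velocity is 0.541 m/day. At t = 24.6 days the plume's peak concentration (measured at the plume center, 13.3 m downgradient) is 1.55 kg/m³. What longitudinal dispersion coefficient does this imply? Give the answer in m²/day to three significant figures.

1.70 m²/day

At the plume center C_max = M/(n_e·A·√(4πDt)), so D = M²/(4πt·(n_e·A·C_max)²).
n_e·A·C_max = 0.26 × 3.98 × 1.55 = 1.604 kg/m.
D = 36.8²/(4π × 24.6 × 1.604²) = 1.70 m²/day.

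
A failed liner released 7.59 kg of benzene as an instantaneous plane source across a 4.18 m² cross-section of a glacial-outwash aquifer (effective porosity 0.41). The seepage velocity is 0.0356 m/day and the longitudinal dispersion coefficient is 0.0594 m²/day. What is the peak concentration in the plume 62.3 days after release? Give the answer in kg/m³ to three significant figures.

0.649 kg/m³

The peak of an instantaneous 1D plume sits at x = vt; there the Gaussian factor is 1 and C_max = M/(n_e·A·√(4πDt)), where n_e·A is the pore area the mass is dissolved in.
√(4πDt) = √(4π × 0.0594 × 62.3) = 6.819 m, so C_max = 7.59/(0.41 × 4.18 × 6.819) = 0.649 kg/m³.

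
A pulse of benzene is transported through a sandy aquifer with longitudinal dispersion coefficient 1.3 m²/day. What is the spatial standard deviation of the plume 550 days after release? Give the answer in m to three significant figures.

37.8 m

Dispersive spreading gives a Gaussian with σ² = 2Dt; advection only shifts the center.
σ = √(2 × 1.3 × 550) = 37.8 m.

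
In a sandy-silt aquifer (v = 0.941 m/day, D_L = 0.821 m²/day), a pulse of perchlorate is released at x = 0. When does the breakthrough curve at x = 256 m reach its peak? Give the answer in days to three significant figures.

271 days

For the 1D instantaneous-source solution, setting ∂C/∂t = 0 at fixed x gives v²t² + 2Dt − x² = 0, so t = (√(D² + v²x²) − D)/v².
√(D² + v²x²) = √(0.821² + 0.941² × 256²) = 240.9; v² = 0.885481.
t = (240.9 − 0.821)/0.885481 = 271 days (vs. the pure-advection estimate x/v = 272 d).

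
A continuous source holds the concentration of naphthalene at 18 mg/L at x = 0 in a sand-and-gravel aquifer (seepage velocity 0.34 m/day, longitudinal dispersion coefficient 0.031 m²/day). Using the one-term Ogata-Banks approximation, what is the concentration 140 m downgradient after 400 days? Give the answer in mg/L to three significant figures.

For a continuous step input, C/C₀ ≈ ½·erfc((x−vt)/(2√(Dt))).
vt = 0.34 × 400 = 136 m and 2√(Dt) = 2√(0.031 × 400) = 7.043 m.
Argument (x−vt)/(2√(Dt)) = (140 − 136)/7.043 = 0.5679; ½·erfc(0.5679) = 0.2109.
C = 18 × 0.2109 = 3.80 mg/L.

3.80 mg/L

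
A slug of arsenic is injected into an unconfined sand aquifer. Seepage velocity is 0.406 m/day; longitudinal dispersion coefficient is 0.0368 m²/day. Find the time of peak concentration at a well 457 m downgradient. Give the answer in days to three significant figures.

For the 1D instantaneous-source solution, setting ∂C/∂t = 0 at fixed x gives v²t² + 2Dt − x² = 0, so t = (√(D² + v²x²) − D)/v².
√(D² + v²x²) = √(0.0368² + 0.406² × 457²) = 185.5; v² = 0.164836.
t = (185.5 − 0.0368)/0.164836 = 1130 days (vs. the pure-advection estimate x/v = 1130 d).

1130 days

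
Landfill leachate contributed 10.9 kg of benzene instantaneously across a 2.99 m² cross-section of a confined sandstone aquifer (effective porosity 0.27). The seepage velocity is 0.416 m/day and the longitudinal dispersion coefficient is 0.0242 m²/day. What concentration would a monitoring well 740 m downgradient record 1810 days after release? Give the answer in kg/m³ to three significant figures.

For an instantaneous plane source, C(x,t) = M/(n_e·A·√(4πDt)) · exp(−(x−vt)²/(4Dt)), with n_e·A the pore (flow) area.
Plume center vt = 0.416 × 1810 = 752.96 m, so the well at 740 m is 12.96 m upgradient of the peak.
√(4πDt) = 23.46 m, giving peak height M/(n_e·A·√(4πDt)) = 10.9/(0.27 × 2.99 × 23.46) = 0.5755 kg/m³.
(x−vt)²/(4Dt) = (-12.96)²/(4 × 0.0242 × 1810) = 0.9586; exp(−0.9586) = 0.3834.
C = 0.5755 × 0.3834 = 0.221 kg/m³.

0.221 kg/m³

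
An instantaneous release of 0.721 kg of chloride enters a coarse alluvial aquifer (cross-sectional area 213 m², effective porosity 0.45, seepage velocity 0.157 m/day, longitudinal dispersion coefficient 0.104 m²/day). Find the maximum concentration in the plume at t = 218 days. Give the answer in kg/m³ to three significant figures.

0.000446 kg/m³

The peak of an instantaneous 1D plume sits at x = vt; there the Gaussian factor is 1 and C_max = M/(n_e·A·√(4πDt)), where n_e·A is the pore area the mass is dissolved in.
√(4πDt) = √(4π × 0.104 × 218) = 16.88 m, so C_max = 0.721/(0.45 × 213 × 16.88) = 0.000446 kg/m³.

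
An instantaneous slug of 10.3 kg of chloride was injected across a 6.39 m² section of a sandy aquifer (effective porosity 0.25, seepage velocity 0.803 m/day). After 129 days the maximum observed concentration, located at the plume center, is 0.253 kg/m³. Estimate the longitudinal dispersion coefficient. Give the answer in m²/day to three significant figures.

0.401 m²/day

At the plume center C_max = M/(n_e·A·√(4πDt)), so D = M²/(4πt·(n_e·A·C_max)²).
n_e·A·C_max = 0.25 × 6.39 × 0.253 = 0.4042 kg/m.
D = 10.3²/(4π × 129 × 0.4042²) = 0.401 m²/day.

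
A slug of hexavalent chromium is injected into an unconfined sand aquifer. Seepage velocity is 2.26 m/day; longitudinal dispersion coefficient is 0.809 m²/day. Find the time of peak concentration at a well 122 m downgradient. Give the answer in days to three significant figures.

53.8 days

For the 1D instantaneous-source solution, setting ∂C/∂t = 0 at fixed x gives v²t² + 2Dt − x² = 0, so t = (√(D² + v²x²) − D)/v².
√(D² + v²x²) = √(0.809² + 2.26² × 122²) = 275.7; v² = 5.1076.
t = (275.7 − 0.809)/5.1076 = 53.8 days (vs. the pure-advection estimate x/v = 54.0 d).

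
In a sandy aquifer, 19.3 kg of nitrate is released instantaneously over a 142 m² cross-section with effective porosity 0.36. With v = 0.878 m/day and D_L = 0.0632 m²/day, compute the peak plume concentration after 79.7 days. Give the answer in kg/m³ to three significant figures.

0.0475 kg/m³

The peak of an instantaneous 1D plume sits at x = vt; there the Gaussian factor is 1 and C_max = M/(n_e·A·√(4πDt)), where n_e·A is the pore area the mass is dissolved in.
√(4πDt) = √(4π × 0.0632 × 79.7) = 7.956 m, so C_max = 19.3/(0.36 × 142 × 7.956) = 0.0475 kg/m³.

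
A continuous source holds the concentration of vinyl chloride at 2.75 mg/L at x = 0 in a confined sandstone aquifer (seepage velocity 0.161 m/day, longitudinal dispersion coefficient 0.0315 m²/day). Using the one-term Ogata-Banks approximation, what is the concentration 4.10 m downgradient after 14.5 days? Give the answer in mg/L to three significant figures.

For a continuous step input, C/C₀ ≈ ½·erfc((x−vt)/(2√(Dt))).
vt = 0.161 × 14.5 = 2.3345 m and 2√(Dt) = 2√(0.0315 × 14.5) = 1.352 m.
Argument (x−vt)/(2√(Dt)) = (4.10 − 2.3345)/1.352 = 1.306; ½·erfc(1.306) = 0.03238.
C = 2.75 × 0.03238 = 0.0890 mg/L.

0.0890 mg/L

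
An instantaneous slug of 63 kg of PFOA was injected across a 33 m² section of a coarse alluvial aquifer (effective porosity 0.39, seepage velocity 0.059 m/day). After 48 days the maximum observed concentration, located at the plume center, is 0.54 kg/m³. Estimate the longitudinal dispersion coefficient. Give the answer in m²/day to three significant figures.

At the plume center C_max = M/(n_e·A·√(4πDt)), so D = M²/(4πt·(n_e·A·C_max)²).
n_e·A·C_max = 0.39 × 33 × 0.54 = 6.950 kg/m.
D = 63²/(4π × 48 × 6.950²) = 0.136 m²/day.

0.136 m²/day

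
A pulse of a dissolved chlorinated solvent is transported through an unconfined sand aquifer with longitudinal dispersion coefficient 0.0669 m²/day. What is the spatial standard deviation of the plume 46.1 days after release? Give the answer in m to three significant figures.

2.48 m

Dispersive spreading gives a Gaussian with σ² = 2Dt; advection only shifts the center.
σ = √(2 × 0.0669 × 46.1) = 2.48 m.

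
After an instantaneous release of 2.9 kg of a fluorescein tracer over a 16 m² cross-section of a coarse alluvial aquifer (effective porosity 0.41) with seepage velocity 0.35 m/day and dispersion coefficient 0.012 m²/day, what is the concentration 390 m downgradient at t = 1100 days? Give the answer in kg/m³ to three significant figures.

For an instantaneous plane source, C(x,t) = M/(n_e·A·√(4πDt)) · exp(−(x−vt)²/(4Dt)), with n_e·A the pore (flow) area.
Plume center vt = 0.35 × 1100 = 385 m, so the well at 390 m is 5 m downgradient of the peak.
√(4πDt) = 12.88 m, giving peak height M/(n_e·A·√(4πDt)) = 2.9/(0.41 × 16 × 12.88) = 0.03432 kg/m³.
(x−vt)²/(4Dt) = (5)²/(4 × 0.012 × 1100) = 0.4735; exp(−0.4735) = 0.6228.
C = 0.03432 × 0.6228 = 0.0214 kg/m³.

0.0214 kg/m³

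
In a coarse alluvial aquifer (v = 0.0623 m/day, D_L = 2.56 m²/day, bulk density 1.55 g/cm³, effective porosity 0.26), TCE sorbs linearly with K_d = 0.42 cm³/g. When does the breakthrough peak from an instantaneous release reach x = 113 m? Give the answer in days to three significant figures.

4450 days

Retardation factor R = 1 + ρ_b·K_d/n = 1 + 1.55 × 0.42/0.26 = 3.504.
Sorption retards both mechanisms: v_R = v/R = 0.01778 m/day, D_R = D/R = 0.7306 m²/day.
Peak time from v_R²t² + 2D_R t − x² = 0: t = (√(D_R² + v_R²x²) − D_R)/v_R².
√(D_R² + v_R²x²) = √(0.7306² + 0.01778² × 113²) = 2.138; v_R² = 0.0003161.
t = (2.138 − 0.7306)/0.0003161 = 4450 days.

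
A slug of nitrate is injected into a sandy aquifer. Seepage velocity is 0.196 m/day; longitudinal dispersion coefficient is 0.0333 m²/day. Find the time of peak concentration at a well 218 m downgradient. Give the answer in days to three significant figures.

For the 1D instantaneous-source solution, setting ∂C/∂t = 0 at fixed x gives v²t² + 2Dt − x² = 0, so t = (√(D² + v²x²) − D)/v².
√(D² + v²x²) = √(0.0333² + 0.196² × 218²) = 42.73; v² = 0.038416.
t = (42.73 − 0.0333)/0.038416 = 1110 days (vs. the pure-advection estimate x/v = 1110 d).

1110 days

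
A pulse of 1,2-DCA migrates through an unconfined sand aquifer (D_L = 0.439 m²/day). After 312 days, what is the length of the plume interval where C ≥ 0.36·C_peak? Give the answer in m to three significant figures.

The plume is Gaussian with σ = √(2Dt) = √(2 × 0.439 × 312) = 16.55 m.
C/C_peak = exp(−Δx²/(2σ²)) = 0.36 ⇒ Δx = σ·√(−2 ln 0.36) = 16.55 × 1.429 = 23.65 m.
Width = 2Δx = 47.3 m.

47.3 m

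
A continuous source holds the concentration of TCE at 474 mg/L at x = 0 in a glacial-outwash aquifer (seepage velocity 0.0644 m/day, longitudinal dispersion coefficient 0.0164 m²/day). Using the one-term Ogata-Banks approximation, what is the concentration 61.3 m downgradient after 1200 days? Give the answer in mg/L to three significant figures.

471 mg/L

For a continuous step input, C/C₀ ≈ ½·erfc((x−vt)/(2√(Dt))).
vt = 0.0644 × 1200 = 77.28 m and 2√(Dt) = 2√(0.0164 × 1200) = 8.872 m.
Argument (x−vt)/(2√(Dt)) = (61.3 − 77.28)/8.872 = -1.801; ½·erfc(-1.801) = 0.9946.
C = 474 × 0.9946 = 471 mg/L.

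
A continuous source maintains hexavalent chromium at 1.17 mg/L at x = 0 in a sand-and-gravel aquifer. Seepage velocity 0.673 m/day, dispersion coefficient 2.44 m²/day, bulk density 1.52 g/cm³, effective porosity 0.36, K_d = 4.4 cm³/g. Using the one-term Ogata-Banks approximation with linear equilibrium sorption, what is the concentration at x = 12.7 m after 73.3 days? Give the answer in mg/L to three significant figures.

0.0101 mg/L

Retardation factor R = 1 + ρ_b·K_d/n = 1 + 1.52 × 4.4/0.36 = 19.58.
Sorption retards both mechanisms: v_R = v/R = 0.03437 m/day, D_R = D/R = 0.1246 m²/day.
v_R·t = 0.03437 × 73.3 = 2.519321 m; 2√(D_R t) = 6.044 m; argument = (12.7 − 2.519321)/6.044 = 1.684.
C = C₀ × ½·erfc(1.684) = 1.17 × 0.008620 = 0.0101 mg/L.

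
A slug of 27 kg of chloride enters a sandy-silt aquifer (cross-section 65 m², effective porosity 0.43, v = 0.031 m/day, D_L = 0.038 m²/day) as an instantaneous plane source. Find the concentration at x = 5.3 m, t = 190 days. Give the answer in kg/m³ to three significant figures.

0.100 kg/m³

For an instantaneous plane source, C(x,t) = M/(n_e·A·√(4πDt)) · exp(−(x−vt)²/(4Dt)), with n_e·A the pore (flow) area.
Plume center vt = 0.031 × 190 = 5.89 m, so the well at 5.3 m is 0.59 m upgradient of the peak.
√(4πDt) = 9.525 m, giving peak height M/(n_e·A·√(4πDt)) = 27/(0.43 × 65 × 9.525) = 0.1014 kg/m³.
(x−vt)²/(4Dt) = (-0.59)²/(4 × 0.038 × 190) = 0.01205; exp(−0.01205) = 0.9880.
C = 0.1014 × 0.9880 = 0.100 kg/m³.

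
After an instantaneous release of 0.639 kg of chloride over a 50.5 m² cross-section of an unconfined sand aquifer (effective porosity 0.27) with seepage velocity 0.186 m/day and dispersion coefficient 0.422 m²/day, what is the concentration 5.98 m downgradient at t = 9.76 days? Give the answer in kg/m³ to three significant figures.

For an instantaneous plane source, C(x,t) = M/(n_e·A·√(4πDt)) · exp(−(x−vt)²/(4Dt)), with n_e·A the pore (flow) area.
Plume center vt = 0.186 × 9.76 = 1.81536 m, so the well at 5.98 m is 4.16464 m downgradient of the peak.
√(4πDt) = 7.194 m, giving peak height M/(n_e·A·√(4πDt)) = 0.639/(0.27 × 50.5 × 7.194) = 0.006514 kg/m³.
(x−vt)²/(4Dt) = (4.16464)²/(4 × 0.422 × 9.76) = 1.053; exp(−1.053) = 0.3489.
C = 0.006514 × 0.3489 = 0.00227 kg/m³.

0.00227 kg/m³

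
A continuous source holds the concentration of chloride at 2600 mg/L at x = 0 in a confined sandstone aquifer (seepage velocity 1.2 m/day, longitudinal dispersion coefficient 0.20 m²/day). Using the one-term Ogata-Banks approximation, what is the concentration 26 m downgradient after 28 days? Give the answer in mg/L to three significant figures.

2570 mg/L

For a continuous step input, C/C₀ ≈ ½·erfc((x−vt)/(2√(Dt))).
vt = 1.2 × 28 = 33.6 m and 2√(Dt) = 2√(0.20 × 28) = 4.733 m.
Argument (x−vt)/(2√(Dt)) = (26 − 33.6)/4.733 = -1.606; ½·erfc(-1.606) = 0.9884.
C = 2600 × 0.9884 = 2570 mg/L.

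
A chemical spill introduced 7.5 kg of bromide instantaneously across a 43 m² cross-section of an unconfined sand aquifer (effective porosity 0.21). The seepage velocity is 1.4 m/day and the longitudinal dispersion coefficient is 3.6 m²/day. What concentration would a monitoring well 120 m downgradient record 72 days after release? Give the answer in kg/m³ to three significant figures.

0.0102 kg/m³

For an instantaneous plane source, C(x,t) = M/(n_e·A·√(4πDt)) · exp(−(x−vt)²/(4Dt)), with n_e·A the pore (flow) area.
Plume center vt = 1.4 × 72 = 100.8 m, so the well at 120 m is 19.2 m downgradient of the peak.
√(4πDt) = 57.07 m, giving peak height M/(n_e·A·√(4πDt)) = 7.5/(0.21 × 43 × 57.07) = 0.01455 kg/m³.
(x−vt)²/(4Dt) = (19.2)²/(4 × 3.6 × 72) = 0.3556; exp(−0.3556) = 0.7008.
C = 0.01455 × 0.7008 = 0.0102 kg/m³.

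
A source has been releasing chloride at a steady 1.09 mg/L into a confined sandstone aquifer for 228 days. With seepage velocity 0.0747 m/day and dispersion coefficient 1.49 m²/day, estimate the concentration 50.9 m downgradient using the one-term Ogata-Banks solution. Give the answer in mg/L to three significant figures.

0.106 mg/L

For a continuous step input, C/C₀ ≈ ½·erfc((x−vt)/(2√(Dt))).
vt = 0.0747 × 228 = 17.0316 m and 2√(Dt) = 2√(1.49 × 228) = 36.86 m.
Argument (x−vt)/(2√(Dt)) = (50.9 − 17.0316)/36.86 = 0.9188; ½·erfc(0.9188) = 0.09691.
C = 1.09 × 0.09691 = 0.106 mg/L.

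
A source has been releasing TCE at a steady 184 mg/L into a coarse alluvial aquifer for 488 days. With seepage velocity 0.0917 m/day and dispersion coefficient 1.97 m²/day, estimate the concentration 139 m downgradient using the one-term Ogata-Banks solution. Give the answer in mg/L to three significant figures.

For a continuous step input, C/C₀ ≈ ½·erfc((x−vt)/(2√(Dt))).
vt = 0.0917 × 488 = 44.7496 m and 2√(Dt) = 2√(1.97 × 488) = 62.01 m.
Argument (x−vt)/(2√(Dt)) = (139 − 44.7496)/62.01 = 1.520; ½·erfc(1.520) = 0.01579.
C = 184 × 0.01579 = 2.91 mg/L.

2.91 mg/L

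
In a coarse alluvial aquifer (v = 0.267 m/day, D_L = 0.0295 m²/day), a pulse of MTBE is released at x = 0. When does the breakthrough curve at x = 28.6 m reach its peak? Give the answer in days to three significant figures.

For the 1D instantaneous-source solution, setting ∂C/∂t = 0 at fixed x gives v²t² + 2Dt − x² = 0, so t = (√(D² + v²x²) − D)/v².
√(D² + v²x²) = √(0.0295² + 0.267² × 28.6²) = 7.636; v² = 0.071289.
t = (7.636 − 0.0295)/0.071289 = 107 days (vs. the pure-advection estimate x/v = 107 d).

107 days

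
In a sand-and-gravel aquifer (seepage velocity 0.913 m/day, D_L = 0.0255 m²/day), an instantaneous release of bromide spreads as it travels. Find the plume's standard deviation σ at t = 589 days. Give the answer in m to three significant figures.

5.48 m

Dispersive spreading gives a Gaussian with σ² = 2Dt; advection only shifts the center.
σ = √(2 × 0.0255 × 589) = 5.48 m.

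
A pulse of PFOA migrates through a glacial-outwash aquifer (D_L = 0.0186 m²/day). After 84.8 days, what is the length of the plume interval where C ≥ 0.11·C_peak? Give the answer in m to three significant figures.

7.46 m

The plume is Gaussian with σ = √(2Dt) = √(2 × 0.0186 × 84.8) = 1.776 m.
C/C_peak = exp(−Δx²/(2σ²)) = 0.11 ⇒ Δx = σ·√(−2 ln 0.11) = 1.776 × 2.101 = 3.731 m.
Width = 2Δx = 7.46 m.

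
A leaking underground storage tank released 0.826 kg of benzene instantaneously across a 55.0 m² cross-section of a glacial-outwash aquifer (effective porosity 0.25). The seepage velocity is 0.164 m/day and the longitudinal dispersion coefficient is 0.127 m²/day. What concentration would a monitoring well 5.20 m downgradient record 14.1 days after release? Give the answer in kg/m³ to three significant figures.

0.00395 kg/m³

For an instantaneous plane source, C(x,t) = M/(n_e·A·√(4πDt)) · exp(−(x−vt)²/(4Dt)), with n_e·A the pore (flow) area.
Plume center vt = 0.164 × 14.1 = 2.3124 m, so the well at 5.20 m is 2.8876 m downgradient of the peak.
√(4πDt) = 4.744 m, giving peak height M/(n_e·A·√(4πDt)) = 0.826/(0.25 × 55.0 × 4.744) = 0.01266 kg/m³.
(x−vt)²/(4Dt) = (2.8876)²/(4 × 0.127 × 14.1) = 1.164; exp(−1.164) = 0.3122.
C = 0.01266 × 0.3122 = 0.00395 kg/m³.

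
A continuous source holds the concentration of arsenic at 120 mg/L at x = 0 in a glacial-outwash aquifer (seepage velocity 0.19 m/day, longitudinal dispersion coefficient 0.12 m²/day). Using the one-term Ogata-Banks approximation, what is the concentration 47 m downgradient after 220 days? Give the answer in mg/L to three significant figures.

28.5 mg/L

For a continuous step input, C/C₀ ≈ ½·erfc((x−vt)/(2√(Dt))).
vt = 0.19 × 220 = 41.8 m and 2√(Dt) = 2√(0.12 × 220) = 10.28 m.
Argument (x−vt)/(2√(Dt)) = (47 − 41.8)/10.28 = 0.5058; ½·erfc(0.5058) = 0.2372.
C = 120 × 0.2372 = 28.5 mg/L.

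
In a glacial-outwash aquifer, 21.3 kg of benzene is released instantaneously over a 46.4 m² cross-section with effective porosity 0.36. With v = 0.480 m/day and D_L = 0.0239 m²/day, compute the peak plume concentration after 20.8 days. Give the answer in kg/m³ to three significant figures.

The peak of an instantaneous 1D plume sits at x = vt; there the Gaussian factor is 1 and C_max = M/(n_e·A·√(4πDt)), where n_e·A is the pore area the mass is dissolved in.
√(4πDt) = √(4π × 0.0239 × 20.8) = 2.499 m, so C_max = 21.3/(0.36 × 46.4 × 2.499) = 0.510 kg/m³.

0.510 kg/m³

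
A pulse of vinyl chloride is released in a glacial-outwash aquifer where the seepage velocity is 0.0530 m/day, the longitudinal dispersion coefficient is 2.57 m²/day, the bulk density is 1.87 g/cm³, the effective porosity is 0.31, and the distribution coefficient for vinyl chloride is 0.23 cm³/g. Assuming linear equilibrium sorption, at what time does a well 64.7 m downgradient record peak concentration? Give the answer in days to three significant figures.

1460 days

Retardation factor R = 1 + ρ_b·K_d/n = 1 + 1.87 × 0.23/0.31 = 2.387.
Sorption retards both mechanisms: v_R = v/R = 0.02220 m/day, D_R = D/R = 1.077 m²/day.
Peak time from v_R²t² + 2D_R t − x² = 0: t = (√(D_R² + v_R²x²) − D_R)/v_R².
√(D_R² + v_R²x²) = √(1.077² + 0.02220² × 64.7²) = 1.795; v_R² = 0.0004928.
t = (1.795 − 1.077)/0.0004928 = 1460 days.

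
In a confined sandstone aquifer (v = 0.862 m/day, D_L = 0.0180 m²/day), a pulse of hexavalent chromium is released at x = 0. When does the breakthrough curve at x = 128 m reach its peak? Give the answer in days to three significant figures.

For the 1D instantaneous-source solution, setting ∂C/∂t = 0 at fixed x gives v²t² + 2Dt − x² = 0, so t = (√(D² + v²x²) − D)/v².
√(D² + v²x²) = √(0.0180² + 0.862² × 128²) = 110.3; v² = 0.743044.
t = (110.3 − 0.0180)/0.743044 = 148 days (vs. the pure-advection estimate x/v = 148 d).

148 days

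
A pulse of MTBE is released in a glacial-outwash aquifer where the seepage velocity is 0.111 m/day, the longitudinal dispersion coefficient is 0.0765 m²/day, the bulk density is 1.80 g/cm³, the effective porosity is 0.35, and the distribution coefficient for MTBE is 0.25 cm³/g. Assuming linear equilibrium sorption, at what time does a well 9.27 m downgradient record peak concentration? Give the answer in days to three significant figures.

Retardation factor R = 1 + ρ_b·K_d/n = 1 + 1.80 × 0.25/0.35 = 2.286.
Sorption retards both mechanisms: v_R = v/R = 0.04856 m/day, D_R = D/R = 0.03346 m²/day.
Peak time from v_R²t² + 2D_R t − x² = 0: t = (√(D_R² + v_R²x²) − D_R)/v_R².
√(D_R² + v_R²x²) = √(0.03346² + 0.04856² × 9.27²) = 0.4514; v_R² = 0.002358.
t = (0.4514 − 0.03346)/0.002358 = 177 days.

177 days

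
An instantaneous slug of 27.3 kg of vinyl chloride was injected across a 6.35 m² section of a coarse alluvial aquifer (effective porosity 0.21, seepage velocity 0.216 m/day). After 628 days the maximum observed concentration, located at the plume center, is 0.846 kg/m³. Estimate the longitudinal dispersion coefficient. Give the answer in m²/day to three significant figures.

At the plume center C_max = M/(n_e·A·√(4πDt)), so D = M²/(4πt·(n_e·A·C_max)²).
n_e·A·C_max = 0.21 × 6.35 × 0.846 = 1.128 kg/m.
D = 27.3²/(4π × 628 × 1.128²) = 0.0742 m²/day.

0.0742 m²/day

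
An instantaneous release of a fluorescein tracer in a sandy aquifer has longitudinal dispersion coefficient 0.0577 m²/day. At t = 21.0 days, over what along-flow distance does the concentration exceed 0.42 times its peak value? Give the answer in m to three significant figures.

The plume is Gaussian with σ = √(2Dt) = √(2 × 0.0577 × 21.0) = 1.557 m.
C/C_peak = exp(−Δx²/(2σ²)) = 0.42 ⇒ Δx = σ·√(−2 ln 0.42) = 1.557 × 1.317 = 2.051 m.
Width = 2Δx = 4.10 m.

4.10 m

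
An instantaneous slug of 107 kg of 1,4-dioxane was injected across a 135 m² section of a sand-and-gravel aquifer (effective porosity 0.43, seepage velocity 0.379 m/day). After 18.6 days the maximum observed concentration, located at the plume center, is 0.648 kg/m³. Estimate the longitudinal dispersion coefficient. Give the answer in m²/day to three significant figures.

At the plume center C_max = M/(n_e·A·√(4πDt)), so D = M²/(4πt·(n_e·A·C_max)²).
n_e·A·C_max = 0.43 × 135 × 0.648 = 37.62 kg/m.
D = 107²/(4π × 18.6 × 37.62²) = 0.0346 m²/day.

0.0346 m²/day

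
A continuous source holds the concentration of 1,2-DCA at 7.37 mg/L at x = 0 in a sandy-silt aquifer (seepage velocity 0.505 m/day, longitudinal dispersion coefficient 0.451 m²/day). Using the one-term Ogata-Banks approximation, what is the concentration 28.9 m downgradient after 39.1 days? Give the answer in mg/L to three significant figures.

For a continuous step input, C/C₀ ≈ ½·erfc((x−vt)/(2√(Dt))).
vt = 0.505 × 39.1 = 19.7455 m and 2√(Dt) = 2√(0.451 × 39.1) = 8.399 m.
Argument (x−vt)/(2√(Dt)) = (28.9 − 19.7455)/8.399 = 1.090; ½·erfc(1.090) = 0.06160.
C = 7.37 × 0.06160 = 0.454 mg/L.

0.454 mg/L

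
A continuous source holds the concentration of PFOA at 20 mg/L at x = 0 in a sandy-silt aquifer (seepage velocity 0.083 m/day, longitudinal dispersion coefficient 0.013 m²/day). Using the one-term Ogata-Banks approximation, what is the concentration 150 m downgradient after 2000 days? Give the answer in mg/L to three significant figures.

For a continuous step input, C/C₀ ≈ ½·erfc((x−vt)/(2√(Dt))).
vt = 0.083 × 2000 = 166 m and 2√(Dt) = 2√(0.013 × 2000) = 10.20 m.
Argument (x−vt)/(2√(Dt)) = (150 − 166)/10.20 = -1.569; ½·erfc(-1.569) = 0.9868.
C = 20 × 0.9868 = 19.7 mg/L.

19.7 mg/L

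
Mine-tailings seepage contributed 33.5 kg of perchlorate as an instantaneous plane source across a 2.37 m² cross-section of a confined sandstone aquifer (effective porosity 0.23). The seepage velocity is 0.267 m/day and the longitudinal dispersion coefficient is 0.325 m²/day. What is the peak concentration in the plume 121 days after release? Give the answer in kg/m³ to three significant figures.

The peak of an instantaneous 1D plume sits at x = vt; there the Gaussian factor is 1 and C_max = M/(n_e·A·√(4πDt)), where n_e·A is the pore area the mass is dissolved in.
√(4πDt) = √(4π × 0.325 × 121) = 22.23 m, so C_max = 33.5/(0.23 × 2.37 × 22.23) = 2.76 kg/m³.

2.76 kg/m³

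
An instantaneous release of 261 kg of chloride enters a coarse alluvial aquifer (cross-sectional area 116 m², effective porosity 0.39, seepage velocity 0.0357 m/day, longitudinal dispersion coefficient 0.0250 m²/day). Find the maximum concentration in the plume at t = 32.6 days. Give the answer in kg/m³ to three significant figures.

The peak of an instantaneous 1D plume sits at x = vt; there the Gaussian factor is 1 and C_max = M/(n_e·A·√(4πDt)), where n_e·A is the pore area the mass is dissolved in.
√(4πDt) = √(4π × 0.0250 × 32.6) = 3.200 m, so C_max = 261/(0.39 × 116 × 3.200) = 1.80 kg/m³.

1.80 kg/m³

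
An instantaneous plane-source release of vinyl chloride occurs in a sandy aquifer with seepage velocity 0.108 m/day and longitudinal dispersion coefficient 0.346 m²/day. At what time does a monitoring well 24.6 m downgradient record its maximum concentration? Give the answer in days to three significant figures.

For the 1D instantaneous-source solution, setting ∂C/∂t = 0 at fixed x gives v²t² + 2Dt − x² = 0, so t = (√(D² + v²x²) − D)/v².
√(D² + v²x²) = √(0.346² + 0.108² × 24.6²) = 2.679; v² = 0.011664.
t = (2.679 − 0.346)/0.011664 = 200 days (vs. the pure-advection estimate x/v = 228 d).

200 days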